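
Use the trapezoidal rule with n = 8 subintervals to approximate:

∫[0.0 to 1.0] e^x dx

f(x) = e^x
a = 0.0, b = 1.0, n = 8
h = (b - a)/n = 0.125000

Trapezoidal rule: (h/2)[f(x₀) + 2f(x₁) + 2f(x₂) + ... + f(xₙ)]

x_0 = 0.0000, f(x_0) = 1.000000, coefficient = 1
x_1 = 0.1250, f(x_1) = 1.133148, coefficient = 2
x_2 = 0.2500, f(x_2) = 1.284025, coefficient = 2
x_3 = 0.3750, f(x_3) = 1.454991, coefficient = 2
x_4 = 0.5000, f(x_4) = 1.648721, coefficient = 2
x_5 = 0.6250, f(x_5) = 1.868246, coefficient = 2
x_6 = 0.7500, f(x_6) = 2.117000, coefficient = 2
x_7 = 0.8750, f(x_7) = 2.398875, coefficient = 2
x_8 = 1.0000, f(x_8) = 2.718282, coefficient = 1

I ≈ (0.125000/2) × 27.528297 = 1.720519
Exact value: 1.718282
Error: 0.002237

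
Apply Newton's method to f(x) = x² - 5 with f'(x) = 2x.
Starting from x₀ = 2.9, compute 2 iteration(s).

f(x) = x² - 5
f'(x) = 2x
x₀ = 2.9

Newton-Raphson formula: x_{n+1} = x_n - f(x_n)/f'(x_n)

Iteration 1:
  f(2.900000) = 3.410000
  f'(2.900000) = 5.800000
  x_1 = 2.900000 - 3.410000/5.800000 = 2.312069
Iteration 2:
  f(2.312069) = 0.345663
  f'(2.312069) = 4.624138
  x_2 = 2.312069 - 0.345663/4.624138 = 2.237317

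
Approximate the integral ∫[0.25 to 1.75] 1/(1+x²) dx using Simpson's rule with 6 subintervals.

f(x) = 1/(1+x²)
a = 0.25, b = 1.75, n = 6
h = (b - a)/n = 0.250000

Simpson's rule: (h/3)[f(x₀) + 4f(x₁) + 2f(x₂) + ... + f(xₙ)]

x_0 = 0.2500, f(x_0) = 0.941176, coefficient = 1
x_1 = 0.5000, f(x_1) = 0.800000, coefficient = 4
x_2 = 0.7500, f(x_2) = 0.640000, coefficient = 2
x_3 = 1.0000, f(x_3) = 0.500000, coefficient = 4
x_4 = 1.2500, f(x_4) = 0.390244, coefficient = 2
x_5 = 1.5000, f(x_5) = 0.307692, coefficient = 4
x_6 = 1.7500, f(x_6) = 0.246154, coefficient = 1

I ≈ (0.250000/3) × 9.678587 = 0.806549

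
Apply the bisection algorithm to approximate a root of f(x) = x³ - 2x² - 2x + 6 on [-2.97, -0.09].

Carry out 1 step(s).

f(x) = x³ - 2x² - 2x + 6
Initial interval: [-2.97, -0.09]

Iteration 1:
  c_1 = (-2.970000 + (-0.090000))/2 = -1.530000
  f(c_1) = f(-1.530000) = 0.796623
  f(a) × f(c) < 0, new interval: [-2.970000, -1.530000]

After 1 iteration(s), the approximation is c_1 = -1.530000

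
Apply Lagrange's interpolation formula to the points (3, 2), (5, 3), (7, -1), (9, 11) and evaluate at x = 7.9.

Lagrange interpolation formula:
P(x) = Σ yᵢ × Lᵢ(x)
where Lᵢ(x) = Π_{j≠i} (x - xⱼ)/(xᵢ - xⱼ)

L_0(7.9) = (7.9 - 5)/(3 - 5) × (7.9 - 7)/(3 - 7) × (7.9 - 9)/(3 - 9) = 0.059813
L_1(7.9) = (7.9 - 3)/(5 - 3) × (7.9 - 7)/(5 - 7) × (7.9 - 9)/(5 - 9) = -0.303188
L_2(7.9) = (7.9 - 3)/(7 - 3) × (7.9 - 5)/(7 - 5) × (7.9 - 9)/(7 - 9) = 0.976937
L_3(7.9) = (7.9 - 3)/(9 - 3) × (7.9 - 5)/(9 - 5) × (7.9 - 7)/(9 - 7) = 0.266438

P(7.9) = 2×L_0(7.9) + 3×L_1(7.9) + (-1)×L_2(7.9) + 11×L_3(7.9)
P(7.9) = 1.163938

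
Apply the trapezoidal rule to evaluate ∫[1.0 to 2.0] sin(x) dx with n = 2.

f(x) = sin(x)
a = 1.0, b = 2.0, n = 2
h = (b - a)/n = 0.500000

Trapezoidal rule: (h/2)[f(x₀) + 2f(x₁) + 2f(x₂) + ... + f(xₙ)]

x_0 = 1.0000, f(x_0) = 0.841471, coefficient = 1
x_1 = 1.5000, f(x_1) = 0.997495, coefficient = 2
x_2 = 2.0000, f(x_2) = 0.909297, coefficient = 1

I ≈ (0.500000/2) × 3.745758 = 0.936440
Exact value: 0.956449
Error: 0.020010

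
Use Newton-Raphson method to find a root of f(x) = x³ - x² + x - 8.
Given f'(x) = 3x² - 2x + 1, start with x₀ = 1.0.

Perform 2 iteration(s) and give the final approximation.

f(x) = x³ - x² + x - 8
f'(x) = 3x² - 2x + 1
x₀ = 1.0

Newton-Raphson formula: x_{n+1} = x_n - f(x_n)/f'(x_n)

Iteration 1:
  f(1.000000) = -7.000000
  f'(1.000000) = 2.000000
  x_1 = 1.000000 - (-7.000000)/2.000000 = 4.500000
Iteration 2:
  f(4.500000) = 67.375000
  f'(4.500000) = 52.750000
  x_2 = 4.500000 - 67.375000/52.750000 = 3.222749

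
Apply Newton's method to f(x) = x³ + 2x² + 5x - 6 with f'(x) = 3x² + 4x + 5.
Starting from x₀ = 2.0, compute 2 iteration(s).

f(x) = x³ + 2x² + 5x - 6
f'(x) = 3x² + 4x + 5
x₀ = 2.0

Newton-Raphson formula: x_{n+1} = x_n - f(x_n)/f'(x_n)

Iteration 1:
  f(2.000000) = 20.000000
  f'(2.000000) = 25.000000
  x_1 = 2.000000 - 20.000000/25.000000 = 1.200000
Iteration 2:
  f(1.200000) = 4.608000
  f'(1.200000) = 14.120000
  x_2 = 1.200000 - 4.608000/14.120000 = 0.873654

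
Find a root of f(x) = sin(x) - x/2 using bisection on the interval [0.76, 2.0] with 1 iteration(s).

f(x) = sin(x) - x/2
Initial interval: [0.76, 2.0]

Iteration 1:
  c_1 = (0.760000 + 2.000000)/2 = 1.380000
  f(c_1) = f(1.380000) = 0.291854
  f(a) × f(c) ≥ 0, new interval: [1.380000, 2.000000]

After 1 iteration(s), the approximation is c_1 = 1.380000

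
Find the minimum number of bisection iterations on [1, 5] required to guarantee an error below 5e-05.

We need (b-a)/2^n ≤ 5e-05
(5 - 1)/2^n ≤ 5e-05
4/2^n ≤ 5e-05
2^n ≥ 80000
n ≥ log₂(80000) = 16.29
n ≥ 17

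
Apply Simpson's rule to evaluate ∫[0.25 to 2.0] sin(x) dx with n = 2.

f(x) = sin(x)
a = 0.25, b = 2.0, n = 2
h = (b - a)/n = 0.875000

Simpson's rule: (h/3)[f(x₀) + 4f(x₁) + 2f(x₂) + ... + f(xₙ)]

x_0 = 0.2500, f(x_0) = 0.247404, coefficient = 1
x_1 = 1.1250, f(x_1) = 0.902268, coefficient = 4
x_2 = 2.0000, f(x_2) = 0.909297, coefficient = 1

I ≈ (0.875000/3) × 4.765772 = 1.390017
Exact value: 1.385059
Error: 0.004958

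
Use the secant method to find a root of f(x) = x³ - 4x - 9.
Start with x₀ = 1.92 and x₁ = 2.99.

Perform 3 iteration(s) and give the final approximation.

f(x) = x³ - 4x - 9
x₀ = 1.92, x₁ = 2.99

Secant formula: x_{n+1} = x_n - f(x_n)(x_n - x_{n-1})/(f(x_n) - f(x_{n-1}))

Iteration 1:
  f(1.920000) = -9.602112
  f(2.990000) = 5.770899
  x_2 = 2.990000 - 5.770899×(2.990000 - 1.920000)/(5.770899 - (-9.602112))
       = 2.588331
Iteration 2:
  f(2.990000) = 5.770899
  f(2.588331) = -2.012911
  x_3 = 2.588331 - (-2.012911)×(2.588331 - 2.990000)/(-2.012911 - 5.770899)
       = 2.692204
Iteration 3:
  f(2.588331) = -2.012911
  f(2.692204) = -0.255831
  x_4 = 2.692204 - (-0.255831)×(2.692204 - 2.588331)/(-0.255831 - (-2.012911))
       = 2.707327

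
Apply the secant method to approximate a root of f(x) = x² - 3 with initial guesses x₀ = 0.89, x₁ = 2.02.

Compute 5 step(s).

f(x) = x² - 3
x₀ = 0.89, x₁ = 2.02

Secant formula: x_{n+1} = x_n - f(x_n)(x_n - x_{n-1})/(f(x_n) - f(x_{n-1}))

Iteration 1:
  f(0.890000) = -2.207900
  f(2.020000) = 1.080400
  x_2 = 2.020000 - 1.080400×(2.020000 - 0.890000)/(1.080400 - (-2.207900))
       = 1.648729
Iteration 2:
  f(2.020000) = 1.080400
  f(1.648729) = -0.281694
  x_3 = 1.648729 - (-0.281694)×(1.648729 - 2.020000)/(-0.281694 - 1.080400)
       = 1.725511
Iteration 3:
  f(1.648729) = -0.281694
  f(1.725511) = -0.022612
  x_4 = 1.725511 - (-0.022612)×(1.725511 - 1.648729)/(-0.022612 - (-0.281694))
       = 1.732212
Iteration 4:
  f(1.725511) = -0.022612
  f(1.732212) = 0.000559
  x_5 = 1.732212 - 0.000559×(1.732212 - 1.725511)/(0.000559 - (-0.022612))
       = 1.732051
Iteration 5:
  f(1.732212) = 0.000559
  f(1.732051) = -0.000001
  x_6 = 1.732051 - (-0.000001)×(1.732051 - 1.732212)/(-0.000001 - 0.000559)
       = 1.732051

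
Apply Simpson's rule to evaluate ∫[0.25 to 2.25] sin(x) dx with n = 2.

f(x) = sin(x)
a = 0.25, b = 2.25, n = 2
h = (b - a)/n = 1.000000

Simpson's rule: (h/3)[f(x₀) + 4f(x₁) + 2f(x₂) + ... + f(xₙ)]

x_0 = 0.2500, f(x_0) = 0.247404, coefficient = 1
x_1 = 1.2500, f(x_1) = 0.948985, coefficient = 4
x_2 = 2.2500, f(x_2) = 0.778073, coefficient = 1

I ≈ (1.000000/3) × 4.821416 = 1.607139
Exact value: 1.597086
Error: 0.010053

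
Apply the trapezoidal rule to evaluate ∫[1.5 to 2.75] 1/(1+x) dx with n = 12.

f(x) = 1/(1+x)
a = 1.5, b = 2.75, n = 12
h = (b - a)/n = 0.104167

Trapezoidal rule: (h/2)[f(x₀) + 2f(x₁) + 2f(x₂) + ... + f(xₙ)]

x_0 = 1.5000, f(x_0) = 0.400000, coefficient = 1
x_1 = 1.6042, f(x_1) = 0.384000, coefficient = 2
x_2 = 1.7083, f(x_2) = 0.369231, coefficient = 2
x_3 = 1.8125, f(x_3) = 0.355556, coefficient = 2
x_4 = 1.9167, f(x_4) = 0.342857, coefficient = 2
x_5 = 2.0208, f(x_5) = 0.331034, coefficient = 2
x_6 = 2.1250, f(x_6) = 0.320000, coefficient = 2
x_7 = 2.2292, f(x_7) = 0.309677, coefficient = 2
x_8 = 2.3333, f(x_8) = 0.300000, coefficient = 2
x_9 = 2.4375, f(x_9) = 0.290909, coefficient = 2
x_10 = 2.5417, f(x_10) = 0.282353, coefficient = 2
x_11 = 2.6458, f(x_11) = 0.274286, coefficient = 2
x_12 = 2.7500, f(x_12) = 0.266667, coefficient = 1

I ≈ (0.104167/2) × 7.786473 = 0.405545
Exact value: 0.405465
Error: 0.000080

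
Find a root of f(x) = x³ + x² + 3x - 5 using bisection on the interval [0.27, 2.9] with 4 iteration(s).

f(x) = x³ + x² + 3x - 5
Initial interval: [0.27, 2.9]

Iteration 1:
  c_1 = (0.270000 + 2.900000)/2 = 1.585000
  f(c_1) = f(1.585000) = 6.249102
  f(a) × f(c) < 0, new interval: [0.270000, 1.585000]
Iteration 2:
  c_2 = (0.270000 + 1.585000)/2 = 0.927500
  f(c_2) = f(0.927500) = -0.559356
  f(a) × f(c) ≥ 0, new interval: [0.927500, 1.585000]
Iteration 3:
  c_3 = (0.927500 + 1.585000)/2 = 1.256250
  f(c_3) = f(1.256250) = 2.329483
  f(a) × f(c) < 0, new interval: [0.927500, 1.256250]
Iteration 4:
  c_4 = (0.927500 + 1.256250)/2 = 1.091875
  f(c_4) = f(1.091875) = 0.769540
  f(a) × f(c) < 0, new interval: [0.927500, 1.091875]

After 4 iteration(s), the approximation is c_4 = 1.091875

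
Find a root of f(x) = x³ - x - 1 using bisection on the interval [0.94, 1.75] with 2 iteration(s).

f(x) = x³ - x - 1
Initial interval: [0.94, 1.75]

Iteration 1:
  c_1 = (0.940000 + 1.750000)/2 = 1.345000
  f(c_1) = f(1.345000) = 0.088139
  f(a) × f(c) < 0, new interval: [0.940000, 1.345000]
Iteration 2:
  c_2 = (0.940000 + 1.345000)/2 = 1.142500
  f(c_2) = f(1.142500) = -0.651188
  f(a) × f(c) ≥ 0, new interval: [1.142500, 1.345000]

After 2 iteration(s), the approximation is c_2 = 1.142500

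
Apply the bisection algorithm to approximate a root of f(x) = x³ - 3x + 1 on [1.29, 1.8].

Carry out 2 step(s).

f(x) = x³ - 3x + 1
Initial interval: [1.29, 1.8]

Iteration 1:
  c_1 = (1.290000 + 1.800000)/2 = 1.545000
  f(c_1) = f(1.545000) = 0.052954
  f(a) × f(c) < 0, new interval: [1.290000, 1.545000]
Iteration 2:
  c_2 = (1.290000 + 1.545000)/2 = 1.417500
  f(c_2) = f(1.417500) = -0.404308
  f(a) × f(c) ≥ 0, new interval: [1.417500, 1.545000]

After 2 iteration(s), the approximation is c_2 = 1.417500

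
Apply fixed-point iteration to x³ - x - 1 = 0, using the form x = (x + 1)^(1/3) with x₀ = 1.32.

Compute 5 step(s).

Equation: x³ - x - 1 = 0
Fixed-point form: x = (x + 1)^(1/3)
x₀ = 1.32

x_1 = g(1.320000) = 1.323821
x_2 = g(1.323821) = 1.324548
x_3 = g(1.324548) = 1.324686
x_4 = g(1.324686) = 1.324712
x_5 = g(1.324712) = 1.324717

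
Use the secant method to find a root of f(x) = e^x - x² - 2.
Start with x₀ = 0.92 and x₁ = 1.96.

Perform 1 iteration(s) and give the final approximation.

f(x) = e^x - x² - 2
x₀ = 0.92, x₁ = 1.96

Secant formula: x_{n+1} = x_n - f(x_n)(x_n - x_{n-1})/(f(x_n) - f(x_{n-1}))

Iteration 1:
  f(0.920000) = -0.337110
  f(1.960000) = 1.257727
  x_2 = 1.960000 - 1.257727×(1.960000 - 0.920000)/(1.257727 - (-0.337110))
       = 1.139831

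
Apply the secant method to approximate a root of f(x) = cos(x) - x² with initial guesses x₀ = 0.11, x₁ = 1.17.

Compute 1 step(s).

f(x) = cos(x) - x²
x₀ = 0.11, x₁ = 1.17

Secant formula: x_{n+1} = x_n - f(x_n)(x_n - x_{n-1})/(f(x_n) - f(x_{n-1}))

Iteration 1:
  f(0.110000) = 0.981856
  f(1.170000) = -0.978748
  x_2 = 1.170000 - (-0.978748)×(1.170000 - 0.110000)/(-0.978748 - 0.981856)
       = 0.640840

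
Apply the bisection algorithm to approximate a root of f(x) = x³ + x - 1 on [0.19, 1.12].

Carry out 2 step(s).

f(x) = x³ + x - 1
Initial interval: [0.19, 1.12]

Iteration 1:
  c_1 = (0.190000 + 1.120000)/2 = 0.655000
  f(c_1) = f(0.655000) = -0.063989
  f(a) × f(c) ≥ 0, new interval: [0.655000, 1.120000]
Iteration 2:
  c_2 = (0.655000 + 1.120000)/2 = 0.887500
  f(c_2) = f(0.887500) = 0.586545
  f(a) × f(c) < 0, new interval: [0.655000, 0.887500]

After 2 iteration(s), the approximation is c_2 = 0.887500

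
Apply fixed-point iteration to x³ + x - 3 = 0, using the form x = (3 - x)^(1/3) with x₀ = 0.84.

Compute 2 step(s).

Equation: x³ + x - 3 = 0
Fixed-point form: x = (3 - x)^(1/3)
x₀ = 0.84

x_1 = g(0.840000) = 1.292661
x_2 = g(1.292661) = 1.195198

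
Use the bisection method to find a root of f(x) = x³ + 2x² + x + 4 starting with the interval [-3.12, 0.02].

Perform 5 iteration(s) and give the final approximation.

f(x) = x³ + 2x² + x + 4
Initial interval: [-3.12, 0.02]

Iteration 1:
  c_1 = (-3.120000 + 0.020000)/2 = -1.550000
  f(c_1) = f(-1.550000) = 3.531125
  f(a) × f(c) < 0, new interval: [-3.120000, -1.550000]
Iteration 2:
  c_2 = (-3.120000 + (-1.550000))/2 = -2.335000
  f(c_2) = f(-2.335000) = -0.161495
  f(a) × f(c) ≥ 0, new interval: [-2.335000, -1.550000]
Iteration 3:
  c_3 = (-2.335000 + (-1.550000))/2 = -1.942500
  f(c_3) = f(-1.942500) = 2.274465
  f(a) × f(c) < 0, new interval: [-2.335000, -1.942500]
Iteration 4:
  c_4 = (-2.335000 + (-1.942500))/2 = -2.138750
  f(c_4) = f(-2.138750) = 1.226573
  f(a) × f(c) < 0, new interval: [-2.335000, -2.138750]
Iteration 5:
  c_5 = (-2.335000 + (-2.138750))/2 = -2.236875
  f(c_5) = f(-2.236875) = 0.577895
  f(a) × f(c) < 0, new interval: [-2.335000, -2.236875]

After 5 iteration(s), the approximation is c_5 = -2.236875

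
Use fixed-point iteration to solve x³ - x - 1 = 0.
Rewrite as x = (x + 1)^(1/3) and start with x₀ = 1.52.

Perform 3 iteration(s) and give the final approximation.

Equation: x³ - x - 1 = 0
Fixed-point form: x = (x + 1)^(1/3)
x₀ = 1.52

x_1 = g(1.520000) = 1.360818
x_2 = g(1.360818) = 1.331540
x_3 = g(1.331540) = 1.326013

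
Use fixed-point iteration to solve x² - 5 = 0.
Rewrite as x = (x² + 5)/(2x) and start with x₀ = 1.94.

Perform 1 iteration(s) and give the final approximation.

Equation: x² - 5 = 0
Fixed-point form: x = (x² + 5)/(2x)
x₀ = 1.94

x_1 = g(1.940000) = 2.258660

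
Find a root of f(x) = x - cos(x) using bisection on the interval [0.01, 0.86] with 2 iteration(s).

f(x) = x - cos(x)
Initial interval: [0.01, 0.86]

Iteration 1:
  c_1 = (0.010000 + 0.860000)/2 = 0.435000
  f(c_1) = f(0.435000) = -0.471870
  f(a) × f(c) ≥ 0, new interval: [0.435000, 0.860000]
Iteration 2:
  c_2 = (0.435000 + 0.860000)/2 = 0.647500
  f(c_2) = f(0.647500) = -0.150094
  f(a) × f(c) ≥ 0, new interval: [0.647500, 0.860000]

After 2 iteration(s), the approximation is c_2 = 0.647500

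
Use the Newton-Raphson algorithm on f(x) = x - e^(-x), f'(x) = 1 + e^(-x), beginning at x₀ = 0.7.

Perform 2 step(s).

f(x) = x - e^(-x)
f'(x) = 1 + e^(-x)
x₀ = 0.7

Newton-Raphson formula: x_{n+1} = x_n - f(x_n)/f'(x_n)

Iteration 1:
  f(0.700000) = 0.203415
  f'(0.700000) = 1.496585
  x_1 = 0.700000 - 0.203415/1.496585 = 0.564081
Iteration 2:
  f(0.564081) = -0.004802
  f'(0.564081) = 1.568883
  x_2 = 0.564081 - (-0.004802)/1.568883 = 0.567142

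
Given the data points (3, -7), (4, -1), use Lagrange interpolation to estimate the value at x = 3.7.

Lagrange interpolation formula:
P(x) = Σ yᵢ × Lᵢ(x)
where Lᵢ(x) = Π_{j≠i} (x - xⱼ)/(xᵢ - xⱼ)

L_0(3.7) = (3.7 - 4)/(3 - 4) = 0.300000
L_1(3.7) = (3.7 - 3)/(4 - 3) = 0.700000

P(3.7) = (-7)×L_0(3.7) + (-1)×L_1(3.7)
P(3.7) = -2.800000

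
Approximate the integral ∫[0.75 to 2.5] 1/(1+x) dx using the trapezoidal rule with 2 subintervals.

f(x) = 1/(1+x)
a = 0.75, b = 2.5, n = 2
h = (b - a)/n = 0.875000

Trapezoidal rule: (h/2)[f(x₀) + 2f(x₁) + 2f(x₂) + ... + f(xₙ)]

x_0 = 0.7500, f(x_0) = 0.571429, coefficient = 1
x_1 = 1.6250, f(x_1) = 0.380952, coefficient = 2
x_2 = 2.5000, f(x_2) = 0.285714, coefficient = 1

I ≈ (0.875000/2) × 1.619048 = 0.708333
Exact value: 0.693147
Error: 0.015186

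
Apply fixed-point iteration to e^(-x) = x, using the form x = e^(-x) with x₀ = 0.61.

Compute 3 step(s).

Equation: e^(-x) = x
Fixed-point form: x = e^(-x)
x₀ = 0.61

x_1 = g(0.610000) = 0.543351
x_2 = g(0.543351) = 0.580799
x_3 = g(0.580799) = 0.559451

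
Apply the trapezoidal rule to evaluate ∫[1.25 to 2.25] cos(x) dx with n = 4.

f(x) = cos(x)
a = 1.25, b = 2.25, n = 4
h = (b - a)/n = 0.250000

Trapezoidal rule: (h/2)[f(x₀) + 2f(x₁) + 2f(x₂) + ... + f(xₙ)]

x_0 = 1.2500, f(x_0) = 0.315322, coefficient = 1
x_1 = 1.5000, f(x_1) = 0.070737, coefficient = 2
x_2 = 1.7500, f(x_2) = -0.178246, coefficient = 2
x_3 = 2.0000, f(x_3) = -0.416147, coefficient = 2
x_4 = 2.2500, f(x_4) = -0.628174, coefficient = 1

I ≈ (0.250000/2) × -1.360163 = -0.170020
Exact value: -0.170911
Error: 0.000891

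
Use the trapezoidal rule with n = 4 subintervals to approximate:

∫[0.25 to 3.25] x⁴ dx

f(x) = x⁴
a = 0.25, b = 3.25, n = 4
h = (b - a)/n = 0.750000

Trapezoidal rule: (h/2)[f(x₀) + 2f(x₁) + 2f(x₂) + ... + f(xₙ)]

x_0 = 0.2500, f(x_0) = 0.003906, coefficient = 1
x_1 = 1.0000, f(x_1) = 1.000000, coefficient = 2
x_2 = 1.7500, f(x_2) = 9.378906, coefficient = 2
x_3 = 2.5000, f(x_3) = 39.062500, coefficient = 2
x_4 = 3.2500, f(x_4) = 111.566406, coefficient = 1

I ≈ (0.750000/2) × 210.453125 = 78.919922
Exact value: 72.517969
Error: 6.401953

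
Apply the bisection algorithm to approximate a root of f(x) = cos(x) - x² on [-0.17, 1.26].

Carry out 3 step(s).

f(x) = cos(x) - x²
Initial interval: [-0.17, 1.26]

Iteration 1:
  c_1 = (-0.170000 + 1.260000)/2 = 0.545000
  f(c_1) = f(0.545000) = 0.558102
  f(a) × f(c) ≥ 0, new interval: [0.545000, 1.260000]
Iteration 2:
  c_2 = (0.545000 + 1.260000)/2 = 0.902500
  f(c_2) = f(0.902500) = -0.194857
  f(a) × f(c) < 0, new interval: [0.545000, 0.902500]
Iteration 3:
  c_3 = (0.545000 + 0.902500)/2 = 0.723750
  f(c_3) = f(0.723750) = 0.225514
  f(a) × f(c) ≥ 0, new interval: [0.723750, 0.902500]

After 3 iteration(s), the approximation is c_3 = 0.723750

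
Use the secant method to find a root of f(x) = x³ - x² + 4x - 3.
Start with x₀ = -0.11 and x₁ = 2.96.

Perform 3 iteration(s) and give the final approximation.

f(x) = x³ - x² + 4x - 3
x₀ = -0.11, x₁ = 2.96

Secant formula: x_{n+1} = x_n - f(x_n)(x_n - x_{n-1})/(f(x_n) - f(x_{n-1}))

Iteration 1:
  f(-0.110000) = -3.453431
  f(2.960000) = 26.012736
  x_2 = 2.960000 - 26.012736×(2.960000 - (-0.110000))/(26.012736 - (-3.453431))
       = 0.249804
Iteration 2:
  f(2.960000) = 26.012736
  f(0.249804) = -2.047599
  x_3 = 0.249804 - (-2.047599)×(0.249804 - 2.960000)/(-2.047599 - 26.012736)
       = 0.447570
Iteration 3:
  f(0.249804) = -2.047599
  f(0.447570) = -1.320382
  x_4 = 0.447570 - (-1.320382)×(0.447570 - 0.249804)/(-1.320382 - (-2.047599))
       = 0.806647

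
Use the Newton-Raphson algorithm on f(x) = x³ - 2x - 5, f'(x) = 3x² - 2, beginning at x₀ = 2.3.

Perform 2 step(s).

f(x) = x³ - 2x - 5
f'(x) = 3x² - 2
x₀ = 2.3

Newton-Raphson formula: x_{n+1} = x_n - f(x_n)/f'(x_n)

Iteration 1:
  f(2.300000) = 2.567000
  f'(2.300000) = 13.870000
  x_1 = 2.300000 - 2.567000/13.870000 = 2.114924
Iteration 2:
  f(2.114924) = 0.230006
  f'(2.114924) = 11.418714
  x_2 = 2.114924 - 0.230006/11.418714 = 2.094781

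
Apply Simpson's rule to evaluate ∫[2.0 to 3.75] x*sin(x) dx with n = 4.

f(x) = x*sin(x)
a = 2.0, b = 3.75, n = 4
h = (b - a)/n = 0.437500

Simpson's rule: (h/3)[f(x₀) + 4f(x₁) + 2f(x₂) + ... + f(xₙ)]

x_0 = 2.0000, f(x_0) = 1.818595, coefficient = 1
x_1 = 2.4375, f(x_1) = 1.577897, coefficient = 4
x_2 = 2.8750, f(x_2) = 0.757407, coefficient = 2
x_3 = 3.3125, f(x_3) = -0.563379, coefficient = 4
x_4 = 3.7500, f(x_4) = -2.143355, coefficient = 1

I ≈ (0.437500/3) × 5.248130 = 0.765352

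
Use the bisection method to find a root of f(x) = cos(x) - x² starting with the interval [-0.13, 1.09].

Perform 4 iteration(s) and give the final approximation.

f(x) = cos(x) - x²
Initial interval: [-0.13, 1.09]

Iteration 1:
  c_1 = (-0.130000 + 1.090000)/2 = 0.480000
  f(c_1) = f(0.480000) = 0.656595
  f(a) × f(c) ≥ 0, new interval: [0.480000, 1.090000]
Iteration 2:
  c_2 = (0.480000 + 1.090000)/2 = 0.785000
  f(c_2) = f(0.785000) = 0.091163
  f(a) × f(c) ≥ 0, new interval: [0.785000, 1.090000]
Iteration 3:
  c_3 = (0.785000 + 1.090000)/2 = 0.937500
  f(c_3) = f(0.937500) = -0.287101
  f(a) × f(c) < 0, new interval: [0.785000, 0.937500]
Iteration 4:
  c_4 = (0.785000 + 0.937500)/2 = 0.861250
  f(c_4) = f(0.861250) = -0.090262
  f(a) × f(c) < 0, new interval: [0.785000, 0.861250]

After 4 iteration(s), the approximation is c_4 = 0.861250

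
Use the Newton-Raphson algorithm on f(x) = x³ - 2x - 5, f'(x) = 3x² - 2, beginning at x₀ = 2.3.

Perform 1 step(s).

f(x) = x³ - 2x - 5
f'(x) = 3x² - 2
x₀ = 2.3

Newton-Raphson formula: x_{n+1} = x_n - f(x_n)/f'(x_n)

Iteration 1:
  f(2.300000) = 2.567000
  f'(2.300000) = 13.870000
  x_1 = 2.300000 - 2.567000/13.870000 = 2.114924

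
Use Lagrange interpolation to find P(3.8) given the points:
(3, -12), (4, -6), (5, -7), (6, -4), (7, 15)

Lagrange interpolation formula:
P(x) = Σ yᵢ × Lᵢ(x)
where Lᵢ(x) = Π_{j≠i} (x - xⱼ)/(xᵢ - xⱼ)

L_0(3.8) = (3.8 - 4)/(3 - 4) × (3.8 - 5)/(3 - 5) × (3.8 - 6)/(3 - 6) × (3.8 - 7)/(3 - 7) = 0.070400
L_1(3.8) = (3.8 - 3)/(4 - 3) × (3.8 - 5)/(4 - 5) × (3.8 - 6)/(4 - 6) × (3.8 - 7)/(4 - 7) = 1.126400
L_2(3.8) = (3.8 - 3)/(5 - 3) × (3.8 - 4)/(5 - 4) × (3.8 - 6)/(5 - 6) × (3.8 - 7)/(5 - 7) = -0.281600
L_3(3.8) = (3.8 - 3)/(6 - 3) × (3.8 - 4)/(6 - 4) × (3.8 - 5)/(6 - 5) × (3.8 - 7)/(6 - 7) = 0.102400
L_4(3.8) = (3.8 - 3)/(7 - 3) × (3.8 - 4)/(7 - 4) × (3.8 - 5)/(7 - 5) × (3.8 - 6)/(7 - 6) = -0.017600

P(3.8) = (-12)×L_0(3.8) + (-6)×L_1(3.8) + (-7)×L_2(3.8) + (-4)×L_3(3.8) + 15×L_4(3.8)
P(3.8) = -6.305600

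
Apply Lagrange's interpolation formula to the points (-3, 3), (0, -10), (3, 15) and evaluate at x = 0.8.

Lagrange interpolation formula:
P(x) = Σ yᵢ × Lᵢ(x)
where Lᵢ(x) = Π_{j≠i} (x - xⱼ)/(xᵢ - xⱼ)

L_0(0.8) = (0.8 - 0)/(-3 - 0) × (0.8 - 3)/(-3 - 3) = -0.097778
L_1(0.8) = (0.8 - (-3))/(0 - (-3)) × (0.8 - 3)/(0 - 3) = 0.928889
L_2(0.8) = (0.8 - (-3))/(3 - (-3)) × (0.8 - 0)/(3 - 0) = 0.168889

P(0.8) = 3×L_0(0.8) + (-10)×L_1(0.8) + 15×L_2(0.8)
P(0.8) = -7.048889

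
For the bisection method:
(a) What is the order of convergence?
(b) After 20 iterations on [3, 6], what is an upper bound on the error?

(a) Bisection has linear (order 1) convergence; the error is halved each step.

(b) Error bound = (b-a)/2^n = (6 - 3)/2^{20}
    = 3/2^{20}

(a) 1 (linear); (b) error ≤ 2.86e-06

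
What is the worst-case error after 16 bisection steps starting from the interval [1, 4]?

Bisection error bound: |error| ≤ (b-a)/2^n
|error| ≤ (4 - 1)/2^16 = 3/2^16
|error| ≤ 0.0000457764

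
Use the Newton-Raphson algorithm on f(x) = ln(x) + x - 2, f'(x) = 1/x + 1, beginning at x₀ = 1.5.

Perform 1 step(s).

f(x) = ln(x) + x - 2
f'(x) = 1/x + 1
x₀ = 1.5

Newton-Raphson formula: x_{n+1} = x_n - f(x_n)/f'(x_n)

Iteration 1:
  f(1.500000) = -0.094535
  f'(1.500000) = 1.666667
  x_1 = 1.500000 - (-0.094535)/1.666667 = 1.556721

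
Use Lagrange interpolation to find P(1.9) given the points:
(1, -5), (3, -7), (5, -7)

Lagrange interpolation formula:
P(x) = Σ yᵢ × Lᵢ(x)
where Lᵢ(x) = Π_{j≠i} (x - xⱼ)/(xᵢ - xⱼ)

L_0(1.9) = (1.9 - 3)/(1 - 3) × (1.9 - 5)/(1 - 5) = 0.426250
L_1(1.9) = (1.9 - 1)/(3 - 1) × (1.9 - 5)/(3 - 5) = 0.697500
L_2(1.9) = (1.9 - 1)/(5 - 1) × (1.9 - 3)/(5 - 3) = -0.123750

P(1.9) = (-5)×L_0(1.9) + (-7)×L_1(1.9) + (-7)×L_2(1.9)
P(1.9) = -6.147500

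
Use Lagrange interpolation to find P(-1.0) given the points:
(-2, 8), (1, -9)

Lagrange interpolation formula:
P(x) = Σ yᵢ × Lᵢ(x)
where Lᵢ(x) = Π_{j≠i} (x - xⱼ)/(xᵢ - xⱼ)

L_0(-1.0) = (-1.0 - 1)/(-2 - 1) = 0.666667
L_1(-1.0) = (-1.0 - (-2))/(1 - (-2)) = 0.333333

P(-1.0) = 8×L_0(-1.0) + (-9)×L_1(-1.0)
P(-1.0) = 2.333333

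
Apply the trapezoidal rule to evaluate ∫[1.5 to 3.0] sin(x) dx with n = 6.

f(x) = sin(x)
a = 1.5, b = 3.0, n = 6
h = (b - a)/n = 0.250000

Trapezoidal rule: (h/2)[f(x₀) + 2f(x₁) + 2f(x₂) + ... + f(xₙ)]

x_0 = 1.5000, f(x_0) = 0.997495, coefficient = 1
x_1 = 1.7500, f(x_1) = 0.983986, coefficient = 2
x_2 = 2.0000, f(x_2) = 0.909297, coefficient = 2
x_3 = 2.2500, f(x_3) = 0.778073, coefficient = 2
x_4 = 2.5000, f(x_4) = 0.598472, coefficient = 2
x_5 = 2.7500, f(x_5) = 0.381661, coefficient = 2
x_6 = 3.0000, f(x_6) = 0.141120, coefficient = 1

I ≈ (0.250000/2) × 8.441594 = 1.055199
Exact value: 1.060730
Error: 0.005530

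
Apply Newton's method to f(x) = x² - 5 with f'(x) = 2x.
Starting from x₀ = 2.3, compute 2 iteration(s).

f(x) = x² - 5
f'(x) = 2x
x₀ = 2.3

Newton-Raphson formula: x_{n+1} = x_n - f(x_n)/f'(x_n)

Iteration 1:
  f(2.300000) = 0.290000
  f'(2.300000) = 4.600000
  x_1 = 2.300000 - 0.290000/4.600000 = 2.236957
Iteration 2:
  f(2.236957) = 0.003974
  f'(2.236957) = 4.473913
  x_2 = 2.236957 - 0.003974/4.473913 = 2.236068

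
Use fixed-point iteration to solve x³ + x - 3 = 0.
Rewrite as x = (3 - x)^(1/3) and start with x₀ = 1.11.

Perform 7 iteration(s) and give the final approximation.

Equation: x³ + x - 3 = 0
Fixed-point form: x = (3 - x)^(1/3)
x₀ = 1.11

x_1 = g(1.110000) = 1.236386
x_2 = g(1.236386) = 1.208188
x_3 = g(1.208188) = 1.214593
x_4 = g(1.214593) = 1.213144
x_5 = g(1.213144) = 1.213472
x_6 = g(1.213472) = 1.213398
x_7 = g(1.213398) = 1.213415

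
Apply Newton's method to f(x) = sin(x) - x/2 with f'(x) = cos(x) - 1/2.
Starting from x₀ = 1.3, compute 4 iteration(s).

f(x) = sin(x) - x/2
f'(x) = cos(x) - 1/2
x₀ = 1.3

Newton-Raphson formula: x_{n+1} = x_n - f(x_n)/f'(x_n)

Iteration 1:
  f(1.300000) = 0.313558
  f'(1.300000) = -0.232501
  x_1 = 1.300000 - 0.313558/(-0.232501) = 2.648631
Iteration 2:
  f(2.648631) = -0.851078
  f'(2.648631) = -1.380935
  x_2 = 2.648631 - (-0.851078)/(-1.380935) = 2.032325
Iteration 3:
  f(2.032325) = -0.120790
  f'(2.032325) = -0.945317
  x_3 = 2.032325 - (-0.120790)/(-0.945317) = 1.904548
Iteration 4:
  f(1.904548) = -0.007454
  f'(1.904548) = -0.827590
  x_4 = 1.904548 - (-0.007454)/(-0.827590) = 1.895541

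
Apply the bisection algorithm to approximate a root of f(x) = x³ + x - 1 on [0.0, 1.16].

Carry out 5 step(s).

f(x) = x³ + x - 1
Initial interval: [0.0, 1.16]

Iteration 1:
  c_1 = (0.000000 + 1.160000)/2 = 0.580000
  f(c_1) = f(0.580000) = -0.224888
  f(a) × f(c) ≥ 0, new interval: [0.580000, 1.160000]
Iteration 2:
  c_2 = (0.580000 + 1.160000)/2 = 0.870000
  f(c_2) = f(0.870000) = 0.528503
  f(a) × f(c) < 0, new interval: [0.580000, 0.870000]
Iteration 3:
  c_3 = (0.580000 + 0.870000)/2 = 0.725000
  f(c_3) = f(0.725000) = 0.106078
  f(a) × f(c) < 0, new interval: [0.580000, 0.725000]
Iteration 4:
  c_4 = (0.580000 + 0.725000)/2 = 0.652500
  f(c_4) = f(0.652500) = -0.069694
  f(a) × f(c) ≥ 0, new interval: [0.652500, 0.725000]
Iteration 5:
  c_5 = (0.652500 + 0.725000)/2 = 0.688750
  f(c_5) = f(0.688750) = 0.015477
  f(a) × f(c) < 0, new interval: [0.652500, 0.688750]

After 5 iteration(s), the approximation is c_5 = 0.688750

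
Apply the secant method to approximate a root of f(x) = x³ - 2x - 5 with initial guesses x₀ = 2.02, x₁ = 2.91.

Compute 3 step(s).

f(x) = x³ - 2x - 5
x₀ = 2.02, x₁ = 2.91

Secant formula: x_{n+1} = x_n - f(x_n)(x_n - x_{n-1})/(f(x_n) - f(x_{n-1}))

Iteration 1:
  f(2.020000) = -0.797592
  f(2.910000) = 13.822171
  x_2 = 2.910000 - 13.822171×(2.910000 - 2.020000)/(13.822171 - (-0.797592))
       = 2.068555
Iteration 2:
  f(2.910000) = 13.822171
  f(2.068555) = -0.285933
  x_3 = 2.068555 - (-0.285933)×(2.068555 - 2.910000)/(-0.285933 - 13.822171)
       = 2.085608
Iteration 3:
  f(2.068555) = -0.285933
  f(2.085608) = -0.099315
  x_4 = 2.085608 - (-0.099315)×(2.085608 - 2.068555)/(-0.099315 - (-0.285933))
       = 2.094684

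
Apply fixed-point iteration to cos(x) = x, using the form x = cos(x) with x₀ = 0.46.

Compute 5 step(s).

Equation: cos(x) = x
Fixed-point form: x = cos(x)
x₀ = 0.46

x_1 = g(0.460000) = 0.896052
x_2 = g(0.896052) = 0.624697
x_3 = g(0.624697) = 0.811140
x_4 = g(0.811140) = 0.688672
x_5 = g(0.688672) = 0.772091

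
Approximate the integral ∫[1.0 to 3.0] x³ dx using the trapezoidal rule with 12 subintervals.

f(x) = x³
a = 1.0, b = 3.0, n = 12
h = (b - a)/n = 0.166667

Trapezoidal rule: (h/2)[f(x₀) + 2f(x₁) + 2f(x₂) + ... + f(xₙ)]

x_0 = 1.0000, f(x_0) = 1.000000, coefficient = 1
x_1 = 1.1667, f(x_1) = 1.587963, coefficient = 2
x_2 = 1.3333, f(x_2) = 2.370370, coefficient = 2
x_3 = 1.5000, f(x_3) = 3.375000, coefficient = 2
x_4 = 1.6667, f(x_4) = 4.629630, coefficient = 2
x_5 = 1.8333, f(x_5) = 6.162037, coefficient = 2
x_6 = 2.0000, f(x_6) = 8.000000, coefficient = 2
x_7 = 2.1667, f(x_7) = 10.171296, coefficient = 2
x_8 = 2.3333, f(x_8) = 12.703704, coefficient = 2
x_9 = 2.5000, f(x_9) = 15.625000, coefficient = 2
x_10 = 2.6667, f(x_10) = 18.962963, coefficient = 2
x_11 = 2.8333, f(x_11) = 22.745370, coefficient = 2
x_12 = 3.0000, f(x_12) = 27.000000, coefficient = 1

I ≈ (0.166667/2) × 240.666667 = 20.055556
Exact value: 20.000000
Error: 0.055556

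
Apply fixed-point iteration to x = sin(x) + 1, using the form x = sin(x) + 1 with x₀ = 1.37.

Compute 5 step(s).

Equation: x = sin(x) + 1
Fixed-point form: x = sin(x) + 1
x₀ = 1.37

x_1 = g(1.370000) = 1.979908
x_2 = g(1.979908) = 1.917475
x_3 = g(1.917475) = 1.940507
x_4 = g(1.940507) = 1.932432
x_5 = g(1.932432) = 1.935319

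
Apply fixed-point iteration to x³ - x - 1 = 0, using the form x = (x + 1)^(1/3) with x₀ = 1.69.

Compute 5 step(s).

Equation: x³ - x - 1 = 0
Fixed-point form: x = (x + 1)^(1/3)
x₀ = 1.69

x_1 = g(1.690000) = 1.390755
x_2 = g(1.390755) = 1.337145
x_3 = g(1.337145) = 1.327074
x_4 = g(1.327074) = 1.325165
x_5 = g(1.325165) = 1.324803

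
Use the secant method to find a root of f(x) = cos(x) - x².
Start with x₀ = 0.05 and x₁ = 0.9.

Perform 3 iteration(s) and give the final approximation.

f(x) = cos(x) - x²
x₀ = 0.05, x₁ = 0.9

Secant formula: x_{n+1} = x_n - f(x_n)(x_n - x_{n-1})/(f(x_n) - f(x_{n-1}))

Iteration 1:
  f(0.050000) = 0.996250
  f(0.900000) = -0.188390
  x_2 = 0.900000 - (-0.188390)×(0.900000 - 0.050000)/(-0.188390 - 0.996250)
       = 0.764827
Iteration 2:
  f(0.900000) = -0.188390
  f(0.764827) = 0.136542
  x_3 = 0.764827 - 0.136542×(0.764827 - 0.900000)/(0.136542 - (-0.188390))
       = 0.821629
Iteration 3:
  f(0.764827) = 0.136542
  f(0.821629) = 0.005955
  x_4 = 0.821629 - 0.005955×(0.821629 - 0.764827)/(0.005955 - 0.136542)
       = 0.824219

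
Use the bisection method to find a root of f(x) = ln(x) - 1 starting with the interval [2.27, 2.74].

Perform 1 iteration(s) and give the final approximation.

f(x) = ln(x) - 1
Initial interval: [2.27, 2.74]

Iteration 1:
  c_1 = (2.270000 + 2.740000)/2 = 2.505000
  f(c_1) = f(2.505000) = -0.081711
  f(a) × f(c) ≥ 0, new interval: [2.505000, 2.740000]

After 1 iteration(s), the approximation is c_1 = 2.505000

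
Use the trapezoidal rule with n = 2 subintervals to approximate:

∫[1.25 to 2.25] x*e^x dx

f(x) = x*e^x
a = 1.25, b = 2.25, n = 2
h = (b - a)/n = 0.500000

Trapezoidal rule: (h/2)[f(x₀) + 2f(x₁) + 2f(x₂) + ... + f(xₙ)]

x_0 = 1.2500, f(x_0) = 4.362929, coefficient = 1
x_1 = 1.7500, f(x_1) = 10.070555, coefficient = 2
x_2 = 2.2500, f(x_2) = 21.347406, coefficient = 1

I ≈ (0.500000/2) × 45.851444 = 11.462861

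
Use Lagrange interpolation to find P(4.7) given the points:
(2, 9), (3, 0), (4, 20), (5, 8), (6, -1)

Lagrange interpolation formula:
P(x) = Σ yᵢ × Lᵢ(x)
where Lᵢ(x) = Π_{j≠i} (x - xⱼ)/(xᵢ - xⱼ)

L_0(4.7) = (4.7 - 3)/(2 - 3) × (4.7 - 4)/(2 - 4) × (4.7 - 5)/(2 - 5) × (4.7 - 6)/(2 - 6) = 0.019337
L_1(4.7) = (4.7 - 2)/(3 - 2) × (4.7 - 4)/(3 - 4) × (4.7 - 5)/(3 - 5) × (4.7 - 6)/(3 - 6) = -0.122850
L_2(4.7) = (4.7 - 2)/(4 - 2) × (4.7 - 3)/(4 - 3) × (4.7 - 5)/(4 - 5) × (4.7 - 6)/(4 - 6) = 0.447525
L_3(4.7) = (4.7 - 2)/(5 - 2) × (4.7 - 3)/(5 - 3) × (4.7 - 4)/(5 - 4) × (4.7 - 6)/(5 - 6) = 0.696150
L_4(4.7) = (4.7 - 2)/(6 - 2) × (4.7 - 3)/(6 - 3) × (4.7 - 4)/(6 - 4) × (4.7 - 5)/(6 - 5) = -0.040162

P(4.7) = 9×L_0(4.7) + 0×L_1(4.7) + 20×L_2(4.7) + 8×L_3(4.7) + (-1)×L_4(4.7)
P(4.7) = 14.733900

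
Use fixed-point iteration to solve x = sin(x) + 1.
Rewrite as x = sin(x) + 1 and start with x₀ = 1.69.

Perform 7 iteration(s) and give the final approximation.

Equation: x = sin(x) + 1
Fixed-point form: x = sin(x) + 1
x₀ = 1.69

x_1 = g(1.690000) = 1.992904
x_2 = g(1.992904) = 1.912228
x_3 = g(1.912228) = 1.942276
x_4 = g(1.942276) = 1.931791
x_5 = g(1.931791) = 1.935546
x_6 = g(1.935546) = 1.934213
x_7 = g(1.934213) = 1.934688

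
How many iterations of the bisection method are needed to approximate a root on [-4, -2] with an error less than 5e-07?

We need (b-a)/2^n ≤ 5e-07
(-2 - (-4))/2^n ≤ 5e-07
2/2^n ≤ 5e-07
2^n ≥ 4000000
n ≥ log₂(4000000) = 21.93
n ≥ 22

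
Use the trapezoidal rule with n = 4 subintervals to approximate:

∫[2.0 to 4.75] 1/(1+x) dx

f(x) = 1/(1+x)
a = 2.0, b = 4.75, n = 4
h = (b - a)/n = 0.687500

Trapezoidal rule: (h/2)[f(x₀) + 2f(x₁) + 2f(x₂) + ... + f(xₙ)]

x_0 = 2.0000, f(x_0) = 0.333333, coefficient = 1
x_1 = 2.6875, f(x_1) = 0.271186, coefficient = 2
x_2 = 3.3750, f(x_2) = 0.228571, coefficient = 2
x_3 = 4.0625, f(x_3) = 0.197531, coefficient = 2
x_4 = 4.7500, f(x_4) = 0.173913, coefficient = 1

I ≈ (0.687500/2) × 1.901824 = 0.653752
Exact value: 0.650588
Error: 0.003164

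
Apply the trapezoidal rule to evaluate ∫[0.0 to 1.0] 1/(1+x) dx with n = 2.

f(x) = 1/(1+x)
a = 0.0, b = 1.0, n = 2
h = (b - a)/n = 0.500000

Trapezoidal rule: (h/2)[f(x₀) + 2f(x₁) + 2f(x₂) + ... + f(xₙ)]

x_0 = 0.0000, f(x_0) = 1.000000, coefficient = 1
x_1 = 0.5000, f(x_1) = 0.666667, coefficient = 2
x_2 = 1.0000, f(x_2) = 0.500000, coefficient = 1

I ≈ (0.500000/2) × 2.833333 = 0.708333
Exact value: 0.693147
Error: 0.015186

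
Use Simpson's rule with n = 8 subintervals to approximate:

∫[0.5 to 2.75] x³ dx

f(x) = x³
a = 0.5, b = 2.75, n = 8
h = (b - a)/n = 0.281250

Simpson's rule: (h/3)[f(x₀) + 4f(x₁) + 2f(x₂) + ... + f(xₙ)]

x_0 = 0.5000, f(x_0) = 0.125000, coefficient = 1
x_1 = 0.7812, f(x_1) = 0.476837, coefficient = 4
x_2 = 1.0625, f(x_2) = 1.199463, coefficient = 2
x_3 = 1.3438, f(x_3) = 2.426361, coefficient = 4
x_4 = 1.6250, f(x_4) = 4.291016, coefficient = 2
x_5 = 1.9062, f(x_5) = 6.926910, coefficient = 4
x_6 = 2.1875, f(x_6) = 10.467529, coefficient = 2
x_7 = 2.4688, f(x_7) = 15.046356, coefficient = 4
x_8 = 2.7500, f(x_8) = 20.796875, coefficient = 1

I ≈ (0.281250/3) × 152.343750 = 14.282227
Exact value: 14.282227
Error: 0.000000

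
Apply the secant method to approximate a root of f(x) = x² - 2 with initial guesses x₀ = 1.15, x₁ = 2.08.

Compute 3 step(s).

f(x) = x² - 2
x₀ = 1.15, x₁ = 2.08

Secant formula: x_{n+1} = x_n - f(x_n)(x_n - x_{n-1})/(f(x_n) - f(x_{n-1}))

Iteration 1:
  f(1.150000) = -0.677500
  f(2.080000) = 2.326400
  x_2 = 2.080000 - 2.326400×(2.080000 - 1.150000)/(2.326400 - (-0.677500))
       = 1.359752
Iteration 2:
  f(2.080000) = 2.326400
  f(1.359752) = -0.151074
  x_3 = 1.359752 - (-0.151074)×(1.359752 - 2.080000)/(-0.151074 - 2.326400)
       = 1.403672
Iteration 3:
  f(1.359752) = -0.151074
  f(1.403672) = -0.029704
  x_4 = 1.403672 - (-0.029704)×(1.403672 - 1.359752)/(-0.029704 - (-0.151074))
       = 1.414421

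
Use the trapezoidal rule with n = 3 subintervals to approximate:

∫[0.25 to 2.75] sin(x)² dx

f(x) = sin(x)²
a = 0.25, b = 2.75, n = 3
h = (b - a)/n = 0.833333

Trapezoidal rule: (h/2)[f(x₀) + 2f(x₁) + 2f(x₂) + ... + f(xₙ)]

x_0 = 0.2500, f(x_0) = 0.061209, coefficient = 1
x_1 = 1.0833, f(x_1) = 0.780615, coefficient = 2
x_2 = 1.9167, f(x_2) = 0.885068, coefficient = 2
x_3 = 2.7500, f(x_3) = 0.145665, coefficient = 1

I ≈ (0.833333/2) × 3.538240 = 1.474267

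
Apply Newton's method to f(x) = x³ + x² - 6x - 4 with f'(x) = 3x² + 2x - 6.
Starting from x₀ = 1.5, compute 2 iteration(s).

f(x) = x³ + x² - 6x - 4
f'(x) = 3x² + 2x - 6
x₀ = 1.5

Newton-Raphson formula: x_{n+1} = x_n - f(x_n)/f'(x_n)

Iteration 1:
  f(1.500000) = -7.375000
  f'(1.500000) = 3.750000
  x_1 = 1.500000 - (-7.375000)/3.750000 = 3.466667
Iteration 2:
  f(3.466667) = 28.879407
  f'(3.466667) = 36.986667
  x_2 = 3.466667 - 28.879407/36.986667 = 2.685861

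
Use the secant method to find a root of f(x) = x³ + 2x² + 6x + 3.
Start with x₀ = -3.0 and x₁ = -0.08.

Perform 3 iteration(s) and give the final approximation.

f(x) = x³ + 2x² + 6x + 3
x₀ = -3.0, x₁ = -0.08

Secant formula: x_{n+1} = x_n - f(x_n)(x_n - x_{n-1})/(f(x_n) - f(x_{n-1}))

Iteration 1:
  f(-3.000000) = -24.000000
  f(-0.080000) = 2.532288
  x_2 = -0.080000 - 2.532288×(-0.080000 - (-3.000000))/(2.532288 - (-24.000000))
       = -0.358690
Iteration 2:
  f(-0.080000) = 2.532288
  f(-0.358690) = 1.059029
  x_3 = -0.358690 - 1.059029×(-0.358690 - (-0.080000))/(1.059029 - 2.532288)
       = -0.559022
Iteration 3:
  f(-0.358690) = 1.059029
  f(-0.559022) = 0.096183
  x_4 = -0.559022 - 0.096183×(-0.559022 - (-0.358690))/(0.096183 - 1.059029)
       = -0.579034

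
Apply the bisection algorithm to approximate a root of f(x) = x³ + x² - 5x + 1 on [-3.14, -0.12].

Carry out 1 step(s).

f(x) = x³ + x² - 5x + 1
Initial interval: [-3.14, -0.12]

Iteration 1:
  c_1 = (-3.140000 + (-0.120000))/2 = -1.630000
  f(c_1) = f(-1.630000) = 7.476153
  f(a) × f(c) < 0, new interval: [-3.140000, -1.630000]

After 1 iteration(s), the approximation is c_1 = -1.630000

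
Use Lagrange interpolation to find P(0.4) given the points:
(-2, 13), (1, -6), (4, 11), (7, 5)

Lagrange interpolation formula:
P(x) = Σ yᵢ × Lᵢ(x)
where Lᵢ(x) = Π_{j≠i} (x - xⱼ)/(xᵢ - xⱼ)

L_0(0.4) = (0.4 - 1)/(-2 - 1) × (0.4 - 4)/(-2 - 4) × (0.4 - 7)/(-2 - 7) = 0.088000
L_1(0.4) = (0.4 - (-2))/(1 - (-2)) × (0.4 - 4)/(1 - 4) × (0.4 - 7)/(1 - 7) = 1.056000
L_2(0.4) = (0.4 - (-2))/(4 - (-2)) × (0.4 - 1)/(4 - 1) × (0.4 - 7)/(4 - 7) = -0.176000
L_3(0.4) = (0.4 - (-2))/(7 - (-2)) × (0.4 - 1)/(7 - 1) × (0.4 - 4)/(7 - 4) = 0.032000

P(0.4) = 13×L_0(0.4) + (-6)×L_1(0.4) + 11×L_2(0.4) + 5×L_3(0.4)
P(0.4) = -6.968000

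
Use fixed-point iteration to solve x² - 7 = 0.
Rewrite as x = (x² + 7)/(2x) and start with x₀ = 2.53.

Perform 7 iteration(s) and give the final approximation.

Equation: x² - 7 = 0
Fixed-point form: x = (x² + 7)/(2x)
x₀ = 2.53

x_1 = g(2.530000) = 2.648399
x_2 = g(2.648399) = 2.645753
x_3 = g(2.645753) = 2.645751
x_4 = g(2.645751) = 2.645751
x_5 = g(2.645751) = 2.645751
x_6 = g(2.645751) = 2.645751
x_7 = g(2.645751) = 2.645751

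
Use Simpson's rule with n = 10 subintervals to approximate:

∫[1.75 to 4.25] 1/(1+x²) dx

f(x) = 1/(1+x²)
a = 1.75, b = 4.25, n = 10
h = (b - a)/n = 0.250000

Simpson's rule: (h/3)[f(x₀) + 4f(x₁) + 2f(x₂) + ... + f(xₙ)]

x_0 = 1.7500, f(x_0) = 0.246154, coefficient = 1
x_1 = 2.0000, f(x_1) = 0.200000, coefficient = 4
x_2 = 2.2500, f(x_2) = 0.164948, coefficient = 2
x_3 = 2.5000, f(x_3) = 0.137931, coefficient = 4
x_4 = 2.7500, f(x_4) = 0.116788, coefficient = 2
x_5 = 3.0000, f(x_5) = 0.100000, coefficient = 4
x_6 = 3.2500, f(x_6) = 0.086486, coefficient = 2
x_7 = 3.5000, f(x_7) = 0.075472, coefficient = 4
x_8 = 3.7500, f(x_8) = 0.066390, coefficient = 2
x_9 = 4.0000, f(x_9) = 0.058824, coefficient = 4
x_10 = 4.2500, f(x_10) = 0.052459, coefficient = 1

I ≈ (0.250000/3) × 3.456745 = 0.288062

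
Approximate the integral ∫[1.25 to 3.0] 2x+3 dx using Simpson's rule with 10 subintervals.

f(x) = 2x+3
a = 1.25, b = 3.0, n = 10
h = (b - a)/n = 0.175000

Simpson's rule: (h/3)[f(x₀) + 4f(x₁) + 2f(x₂) + ... + f(xₙ)]

x_0 = 1.2500, f(x_0) = 5.500000, coefficient = 1
x_1 = 1.4250, f(x_1) = 5.850000, coefficient = 4
x_2 = 1.6000, f(x_2) = 6.200000, coefficient = 2
x_3 = 1.7750, f(x_3) = 6.550000, coefficient = 4
x_4 = 1.9500, f(x_4) = 6.900000, coefficient = 2
x_5 = 2.1250, f(x_5) = 7.250000, coefficient = 4
x_6 = 2.3000, f(x_6) = 7.600000, coefficient = 2
x_7 = 2.4750, f(x_7) = 7.950000, coefficient = 4
x_8 = 2.6500, f(x_8) = 8.300000, coefficient = 2
x_9 = 2.8250, f(x_9) = 8.650000, coefficient = 4
x_10 = 3.0000, f(x_10) = 9.000000, coefficient = 1

I ≈ (0.175000/3) × 217.500000 = 12.687500
Exact value: 12.687500
Error: 0.000000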